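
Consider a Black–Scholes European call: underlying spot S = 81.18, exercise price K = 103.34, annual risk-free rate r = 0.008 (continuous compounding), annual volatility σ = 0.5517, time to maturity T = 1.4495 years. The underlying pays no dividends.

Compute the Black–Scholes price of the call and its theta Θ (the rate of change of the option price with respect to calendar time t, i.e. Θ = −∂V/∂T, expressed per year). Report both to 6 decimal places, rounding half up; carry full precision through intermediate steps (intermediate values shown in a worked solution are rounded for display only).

price = 14.720402
Θ = -7.623002

σ√T = 0.5517·√1.4495 = 0.664220
d₁ = (ln(S/K) + (r+σ²/2)T) / (σ√T) = (ln(81.18/103.34) + (0.008+0.5517²/2)·1.4495) / 0.664220 = (-0.241356 + 0.232190) / 0.664220 = -0.013799
d₂ = d₁ − σ√T = -0.013799 − 0.664220 = -0.678019
e^{−rT} = e^{−0.008·1.4495} = 0.988471
N(d₁) = 0.494495,  N(d₂) = 0.248880
Call price V = S·N(d₁) − K·e^{−rT}·N(d₂) = 40.143128 − 25.422726 = 14.720402
φ(d₁) = (1/√(2π))·e^{−d₁²/2} = 0.398904
Θ = −S·φ(d₁)·σ/(2√T) − r·K·e^{−rT}·N(d₂) = −7.419620 − 0.203382 = -7.623002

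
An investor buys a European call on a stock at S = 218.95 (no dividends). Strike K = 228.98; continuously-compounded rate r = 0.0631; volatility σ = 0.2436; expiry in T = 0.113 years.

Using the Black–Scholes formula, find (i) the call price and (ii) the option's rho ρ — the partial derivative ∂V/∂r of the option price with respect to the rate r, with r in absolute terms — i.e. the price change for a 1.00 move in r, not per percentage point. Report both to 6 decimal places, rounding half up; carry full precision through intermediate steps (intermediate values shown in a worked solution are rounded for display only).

price = 3.843323
ρ = 7.918868

σ√T = 0.2436·√0.113 = 0.081887
d₁ = (ln(S/K) + (r+σ²/2)T) / (σ√T) = (ln(218.95/228.98) + (0.0631+0.2436²/2)·0.113) / 0.081887 = (-0.044791 + 0.010483) / 0.081887 = -0.418969
d₂ = d₁ − σ√T = -0.418969 − 0.081887 = -0.500856
e^{−rT} = e^{−0.0631·0.113} = 0.992895
N(d₁) = 0.337620,  N(d₂) = 0.308236
Call price V = S·N(d₁) − K·e^{−rT}·N(d₂) = 73.921796 − 70.078474 = 3.843323
ρ = K·T·e^{−rT}·N(d₂) = 7.918868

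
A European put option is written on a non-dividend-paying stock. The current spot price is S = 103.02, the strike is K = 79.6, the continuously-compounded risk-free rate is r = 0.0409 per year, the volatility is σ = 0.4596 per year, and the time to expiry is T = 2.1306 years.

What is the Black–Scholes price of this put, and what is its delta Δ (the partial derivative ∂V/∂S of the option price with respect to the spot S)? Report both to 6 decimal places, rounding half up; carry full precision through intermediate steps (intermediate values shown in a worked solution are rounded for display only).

σ√T = 0.4596·√2.1306 = 0.670859
d₁ = (ln(S/K) + (r+σ²/2)T) / (σ√T) = (ln(103.02/79.6) + (0.0409+0.4596²/2)·2.1306) / 0.670859 = (0.257909 + 0.312167) / 0.670859 = 0.849771
d₂ = d₁ − σ√T = 0.849771 − 0.670859 = 0.178912
e^{−rT} = e^{−0.0409·2.1306} = 0.916547
N(−d₁) = 0.197726,  N(−d₂) = 0.429003
Put price V = K·e^{−rT}·N(−d₂) − S·N(−d₁) = 31.298860 − 20.369752 = 10.929108
Δ = −N(−d₁) = -0.197726

price = 10.929108
Δ = -0.197726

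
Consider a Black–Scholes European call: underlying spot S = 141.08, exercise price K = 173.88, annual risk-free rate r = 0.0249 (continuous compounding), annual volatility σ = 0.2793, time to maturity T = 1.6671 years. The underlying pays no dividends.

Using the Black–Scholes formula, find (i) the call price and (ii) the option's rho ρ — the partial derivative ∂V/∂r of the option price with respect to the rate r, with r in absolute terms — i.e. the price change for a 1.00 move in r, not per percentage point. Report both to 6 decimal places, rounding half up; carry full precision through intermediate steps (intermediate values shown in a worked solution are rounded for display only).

price = 11.466449
ρ = 72.166257

σ√T = 0.2793·√1.6671 = 0.360622
d₁ = (ln(S/K) + (r+σ²/2)T) / (σ√T) = (ln(141.08/173.88) + (0.0249+0.2793²/2)·1.6671) / 0.360622 = (-0.209038 + 0.106535) / 0.360622 = -0.284241
d₂ = d₁ − σ√T = -0.284241 − 0.360622 = -0.644863
e^{−rT} = e^{−0.0249·1.6671} = 0.959339
N(d₁) = 0.388113,  N(d₂) = 0.259508
Call price V = S·N(d₁) − K·e^{−rT}·N(d₂) = 54.754948 − 43.288499 = 11.466449
ρ = K·T·e^{−rT}·N(d₂) = 72.166257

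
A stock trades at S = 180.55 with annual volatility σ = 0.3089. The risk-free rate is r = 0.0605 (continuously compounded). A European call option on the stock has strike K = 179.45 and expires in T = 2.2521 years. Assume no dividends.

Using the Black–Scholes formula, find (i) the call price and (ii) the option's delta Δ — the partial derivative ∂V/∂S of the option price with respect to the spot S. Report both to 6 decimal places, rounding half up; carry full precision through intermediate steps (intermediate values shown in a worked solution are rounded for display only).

σ√T = 0.3089·√2.2521 = 0.463566
d₁ = (ln(S/K) + (r+σ²/2)T) / (σ√T) = (ln(180.55/179.45) + (0.0605+0.3089²/2)·2.2521) / 0.463566 = (0.006111 + 0.243699) / 0.463566 = 0.538887
d₂ = d₁ − σ√T = 0.538887 − 0.463566 = 0.075321
e^{−rT} = e^{−0.0605·2.2521} = 0.872623
N(d₁) = 0.705018,  N(d₂) = 0.530020
Call price V = S·N(d₁) − K·e^{−rT}·N(d₂) = 127.290951 − 82.997033 = 44.293918
Δ = N(d₁) = 0.705018

price = 44.293918
Δ = 0.705018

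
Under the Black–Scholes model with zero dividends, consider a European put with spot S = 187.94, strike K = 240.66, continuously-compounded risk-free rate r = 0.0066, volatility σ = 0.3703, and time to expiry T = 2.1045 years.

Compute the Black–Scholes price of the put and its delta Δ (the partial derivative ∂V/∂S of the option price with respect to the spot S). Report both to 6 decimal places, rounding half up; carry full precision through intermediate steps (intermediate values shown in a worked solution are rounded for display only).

price = 73.789540
Δ = -0.565857

σ√T = 0.3703·√2.1045 = 0.537190
d₁ = (ln(S/K) + (r+σ²/2)T) / (σ√T) = (ln(187.94/240.66) + (0.0066+0.3703²/2)·2.1045) / 0.537190 = (-0.247262 + 0.158176) / 0.537190 = -0.165837
d₂ = d₁ − σ√T = -0.165837 − 0.537190 = -0.703027
e^{−rT} = e^{−0.0066·2.1045} = 0.986206
N(−d₁) = 0.565857,  N(−d₂) = 0.758981
Put price V = K·e^{−rT}·N(−d₂) − S·N(−d₁) = 180.136769 − 106.347228 = 73.789540
Δ = −N(−d₁) = -0.565857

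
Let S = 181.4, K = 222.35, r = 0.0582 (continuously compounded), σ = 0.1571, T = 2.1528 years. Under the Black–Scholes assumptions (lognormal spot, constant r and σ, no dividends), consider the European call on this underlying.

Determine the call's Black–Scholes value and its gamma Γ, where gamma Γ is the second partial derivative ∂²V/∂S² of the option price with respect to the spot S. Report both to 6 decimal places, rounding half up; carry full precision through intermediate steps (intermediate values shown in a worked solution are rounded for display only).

price = 10.922581
Γ = 0.009304

σ√T = 0.1571·√2.1528 = 0.230504
d₁ = (ln(S/K) + (r+σ²/2)T) / (σ√T) = (ln(181.4/222.35) + (0.0582+0.1571²/2)·2.1528) / 0.230504 = (-0.203548 + 0.151859) / 0.230504 = -0.224245
d₂ = d₁ − σ√T = -0.224245 − 0.230504 = -0.454748
e^{−rT} = e^{−0.0582·2.1528} = 0.882238
N(d₁) = 0.411283,  N(d₂) = 0.324645
Call price V = S·N(d₁) − K·e^{−rT}·N(d₂) = 74.606825 − 63.684244 = 10.922581
φ(d₁) = (1/√(2π))·e^{−d₁²/2} = 0.389037
Γ = φ(d₁) / (S·σ·√T) = 0.009304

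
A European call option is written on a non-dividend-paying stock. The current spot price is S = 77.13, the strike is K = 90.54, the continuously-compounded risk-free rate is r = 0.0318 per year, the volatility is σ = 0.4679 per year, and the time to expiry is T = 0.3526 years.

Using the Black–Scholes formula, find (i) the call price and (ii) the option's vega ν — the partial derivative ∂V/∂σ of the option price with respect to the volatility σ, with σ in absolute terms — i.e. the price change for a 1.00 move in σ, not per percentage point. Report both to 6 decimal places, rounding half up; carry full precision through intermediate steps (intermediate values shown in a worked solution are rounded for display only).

σ√T = 0.4679·√0.3526 = 0.277840
d₁ = (ln(S/K) + (r+σ²/2)T) / (σ√T) = (ln(77.13/90.54) + (0.0318+0.4679²/2)·0.3526) / 0.277840 = (-0.160299 + 0.049810) / 0.277840 = -0.397673
d₂ = d₁ − σ√T = -0.397673 − 0.277840 = -0.675513
e^{−rT} = e^{−0.0318·0.3526} = 0.988850
N(d₁) = 0.345436,  N(d₂) = 0.249675
Call price V = S·N(d₁) − K·e^{−rT}·N(d₂) = 26.643449 − 22.353527 = 4.289923
φ(d₁) = (1/√(2π))·e^{−d₁²/2} = 0.368612
ν = S·φ(d₁)·√T = 16.882395

price = 4.289923
ν = 16.882395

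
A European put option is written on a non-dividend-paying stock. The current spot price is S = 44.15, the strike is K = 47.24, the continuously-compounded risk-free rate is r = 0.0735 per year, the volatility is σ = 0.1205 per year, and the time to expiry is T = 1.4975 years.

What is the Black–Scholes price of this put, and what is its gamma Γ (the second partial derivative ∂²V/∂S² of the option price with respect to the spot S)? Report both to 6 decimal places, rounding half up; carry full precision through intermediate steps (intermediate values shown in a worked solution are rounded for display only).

price = 1.728405
Γ = 0.057405

σ√T = 0.1205·√1.4975 = 0.147459
d₁ = (ln(S/K) + (r+σ²/2)T) / (σ√T) = (ln(44.15/47.24) + (0.0735+0.1205²/2)·1.4975) / 0.147459 = (-0.067648 + 0.120938) / 0.147459 = 0.361391
d₂ = d₁ − σ√T = 0.361391 − 0.147459 = 0.213932
e^{−rT} = e^{−0.0735·1.4975} = 0.895775
N(−d₁) = 0.358904,  N(−d₂) = 0.415300
Put price V = K·e^{−rT}·N(−d₂) − S·N(−d₁) = 17.574002 − 15.845597 = 1.728405
φ(d₁) = (1/√(2π))·e^{−d₁²/2} = 0.373723
Γ = φ(d₁) / (S·σ·√T) = 0.057405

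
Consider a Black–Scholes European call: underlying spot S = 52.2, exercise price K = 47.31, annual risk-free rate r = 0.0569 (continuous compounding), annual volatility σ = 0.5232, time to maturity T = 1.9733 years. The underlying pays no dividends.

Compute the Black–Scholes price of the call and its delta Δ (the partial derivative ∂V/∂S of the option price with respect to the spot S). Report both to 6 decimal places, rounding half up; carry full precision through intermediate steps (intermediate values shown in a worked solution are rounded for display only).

price = 19.029376
Δ = 0.743471

σ√T = 0.5232·√1.9733 = 0.734961
d₁ = (ln(S/K) + (r+σ²/2)T) / (σ√T) = (ln(52.2/47.31) + (0.0569+0.5232²/2)·1.9733) / 0.734961 = (0.098361 + 0.382365) / 0.734961 = 0.654083
d₂ = d₁ − σ√T = 0.654083 − 0.734961 = -0.080878
e^{−rT} = e^{−0.0569·1.9733} = 0.893793
N(d₁) = 0.743471,  N(d₂) = 0.467769
Call price V = S·N(d₁) − K·e^{−rT}·N(d₂) = 38.809176 − 19.779799 = 19.029376
Δ = N(d₁) = 0.743471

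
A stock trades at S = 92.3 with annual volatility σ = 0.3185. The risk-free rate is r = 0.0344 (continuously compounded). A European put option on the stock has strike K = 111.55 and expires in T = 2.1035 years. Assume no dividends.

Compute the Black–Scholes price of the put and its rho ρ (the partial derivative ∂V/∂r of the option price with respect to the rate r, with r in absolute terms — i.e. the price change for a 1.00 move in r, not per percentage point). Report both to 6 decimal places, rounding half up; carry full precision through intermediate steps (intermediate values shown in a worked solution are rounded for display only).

price = 24.199192
ρ = -149.719278

σ√T = 0.3185·√2.1035 = 0.461935
d₁ = (ln(S/K) + (r+σ²/2)T) / (σ√T) = (ln(92.3/111.55) + (0.0344+0.3185²/2)·2.1035) / 0.461935 = (-0.189429 + 0.179052) / 0.461935 = -0.022463
d₂ = d₁ − σ√T = -0.022463 − 0.461935 = -0.484398
e^{−rT} = e^{−0.0344·2.1035} = 0.930196
N(−d₁) = 0.508961,  N(−d₂) = 0.685948
Put price V = K·e^{−rT}·N(−d₂) − S·N(−d₁) = 71.176267 − 46.977075 = 24.199192
ρ = −K·T·e^{−rT}·N(−d₂) = -149.719278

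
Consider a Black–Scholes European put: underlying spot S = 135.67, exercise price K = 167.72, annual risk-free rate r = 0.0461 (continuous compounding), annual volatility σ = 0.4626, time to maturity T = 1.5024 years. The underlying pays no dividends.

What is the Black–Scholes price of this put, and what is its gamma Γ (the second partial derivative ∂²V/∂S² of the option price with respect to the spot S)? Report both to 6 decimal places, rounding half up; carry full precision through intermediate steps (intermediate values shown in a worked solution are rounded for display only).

price = 44.020641
Γ = 0.005183

σ√T = 0.4626·√1.5024 = 0.567020
d₁ = (ln(S/K) + (r+σ²/2)T) / (σ√T) = (ln(135.67/167.72) + (0.0461+0.4626²/2)·1.5024) / 0.567020 = (-0.212070 + 0.230017) / 0.567020 = 0.031650
d₂ = d₁ − σ√T = 0.031650 − 0.567020 = -0.535370
e^{−rT} = e^{−0.0461·1.5024} = 0.933083
N(−d₁) = 0.487376,  N(−d₂) = 0.703803
Put price V = K·e^{−rT}·N(−d₂) − S·N(−d₁) = 110.142899 − 66.122258 = 44.020641
φ(d₁) = (1/√(2π))·e^{−d₁²/2} = 0.398743
Γ = φ(d₁) / (S·σ·√T) = 0.005183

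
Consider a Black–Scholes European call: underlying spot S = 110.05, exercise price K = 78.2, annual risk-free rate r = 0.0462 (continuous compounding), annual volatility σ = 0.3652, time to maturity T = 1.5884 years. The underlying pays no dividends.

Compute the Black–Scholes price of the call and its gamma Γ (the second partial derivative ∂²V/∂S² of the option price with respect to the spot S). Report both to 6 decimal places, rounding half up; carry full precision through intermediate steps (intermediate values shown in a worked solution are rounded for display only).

price = 41.437252
Γ = 0.004151

σ√T = 0.3652·√1.5884 = 0.460268
d₁ = (ln(S/K) + (r+σ²/2)T) / (σ√T) = (ln(110.05/78.2) + (0.0462+0.3652²/2)·1.5884) / 0.460268 = (0.341665 + 0.179307) / 0.460268 = 1.131890
d₂ = d₁ − σ√T = 1.131890 − 0.460268 = 0.671622
e^{−rT} = e^{−0.0462·1.5884} = 0.929244
N(d₁) = 0.871160,  N(d₂) = 0.749088
Call price V = S·N(d₁) − K·e^{−rT}·N(d₂) = 95.871113 − 54.433862 = 41.437252
φ(d₁) = (1/√(2π))·e^{−d₁²/2} = 0.210236
Γ = φ(d₁) / (S·σ·√T) = 0.004151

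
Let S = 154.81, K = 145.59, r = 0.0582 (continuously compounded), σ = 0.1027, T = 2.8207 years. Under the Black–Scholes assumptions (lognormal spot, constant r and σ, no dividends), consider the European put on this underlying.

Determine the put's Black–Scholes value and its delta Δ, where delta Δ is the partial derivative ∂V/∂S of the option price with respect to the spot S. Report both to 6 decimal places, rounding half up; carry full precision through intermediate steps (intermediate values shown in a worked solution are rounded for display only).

price = 1.065478
Δ = -0.081658

σ√T = 0.1027·√2.8207 = 0.172484
d₁ = (ln(S/K) + (r+σ²/2)T) / (σ√T) = (ln(154.81/145.59) + (0.0582+0.1027²/2)·2.8207) / 0.172484 = (0.061404 + 0.179040) / 0.172484 = 1.394009
d₂ = d₁ − σ√T = 1.394009 − 0.172484 = 1.221525
e^{−rT} = e^{−0.0582·2.8207} = 0.848602
N(−d₁) = 0.081658,  N(−d₂) = 0.110944
Put price V = K·e^{−rT}·N(−d₂) − S·N(−d₁) = 13.706877 − 12.641399 = 1.065478
Δ = −N(−d₁) = -0.081658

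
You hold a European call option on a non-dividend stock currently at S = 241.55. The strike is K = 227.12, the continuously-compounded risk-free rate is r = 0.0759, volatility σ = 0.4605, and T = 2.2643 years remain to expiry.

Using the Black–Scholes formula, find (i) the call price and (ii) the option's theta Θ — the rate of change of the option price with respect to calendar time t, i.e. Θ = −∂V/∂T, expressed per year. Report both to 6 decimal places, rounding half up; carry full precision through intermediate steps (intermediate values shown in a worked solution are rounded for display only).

σ√T = 0.4605·√2.2643 = 0.692942
d₁ = (ln(S/K) + (r+σ²/2)T) / (σ√T) = (ln(241.55/227.12) + (0.0759+0.4605²/2)·2.2643) / 0.692942 = (0.061598 + 0.411944) / 0.692942 = 0.683380
d₂ = d₁ − σ√T = 0.683380 − 0.692942 = -0.009562
e^{−rT} = e^{−0.0759·2.2643} = 0.842097
N(d₁) = 0.752817,  N(d₂) = 0.496186
Call price V = S·N(d₁) − K·e^{−rT}·N(d₂) = 181.842850 − 94.898959 = 86.943890
φ(d₁) = (1/√(2π))·e^{−d₁²/2} = 0.315864
Θ = −S·φ(d₁)·σ/(2√T) − r·K·e^{−rT}·N(d₂) = −11.674552 − 7.202831 = -18.877383

price = 86.943890
Θ = -18.877383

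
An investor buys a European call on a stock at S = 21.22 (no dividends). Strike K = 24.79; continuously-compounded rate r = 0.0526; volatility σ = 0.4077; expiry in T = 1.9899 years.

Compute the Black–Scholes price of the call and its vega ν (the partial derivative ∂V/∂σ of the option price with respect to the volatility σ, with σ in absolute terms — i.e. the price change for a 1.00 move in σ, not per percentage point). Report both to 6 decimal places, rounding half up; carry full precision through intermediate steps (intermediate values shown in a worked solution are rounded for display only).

price = 4.393096
ν = 11.707285

σ√T = 0.4077·√1.9899 = 0.575117
d₁ = (ln(S/K) + (r+σ²/2)T) / (σ√T) = (ln(21.22/24.79) + (0.0526+0.4077²/2)·1.9899) / 0.575117 = (-0.155496 + 0.270049) / 0.575117 = 0.199181
d₂ = d₁ − σ√T = 0.199181 − 0.575117 = -0.375936
e^{−rT} = e^{−0.0526·1.9899} = 0.900623
N(d₁) = 0.578939,  N(d₂) = 0.353482
Call price V = S·N(d₁) − K·e^{−rT}·N(d₂) = 12.285094 − 7.891998 = 4.393096
φ(d₁) = (1/√(2π))·e^{−d₁²/2} = 0.391107
ν = S·φ(d₁)·√T = 11.707285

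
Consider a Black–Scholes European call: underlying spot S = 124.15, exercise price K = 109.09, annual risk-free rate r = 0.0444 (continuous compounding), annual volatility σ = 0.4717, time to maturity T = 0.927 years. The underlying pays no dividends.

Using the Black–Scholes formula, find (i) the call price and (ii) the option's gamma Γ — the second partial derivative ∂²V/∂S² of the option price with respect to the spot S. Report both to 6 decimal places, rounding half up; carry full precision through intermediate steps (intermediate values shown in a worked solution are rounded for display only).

price = 31.686240
Γ = 0.005901

σ√T = 0.4717·√0.927 = 0.454157
d₁ = (ln(S/K) + (r+σ²/2)T) / (σ√T) = (ln(124.15/109.09) + (0.0444+0.4717²/2)·0.927) / 0.454157 = (0.129317 + 0.144288) / 0.454157 = 0.602447
d₂ = d₁ − σ√T = 0.602447 − 0.454157 = 0.148290
e^{−rT} = e^{−0.0444·0.927} = 0.959677
N(d₁) = 0.726562,  N(d₂) = 0.558943
Call price V = S·N(d₁) − K·e^{−rT}·N(d₂) = 90.202623 − 58.516383 = 31.686240
φ(d₁) = (1/√(2π))·e^{−d₁²/2} = 0.332735
Γ = φ(d₁) / (S·σ·√T) = 0.005901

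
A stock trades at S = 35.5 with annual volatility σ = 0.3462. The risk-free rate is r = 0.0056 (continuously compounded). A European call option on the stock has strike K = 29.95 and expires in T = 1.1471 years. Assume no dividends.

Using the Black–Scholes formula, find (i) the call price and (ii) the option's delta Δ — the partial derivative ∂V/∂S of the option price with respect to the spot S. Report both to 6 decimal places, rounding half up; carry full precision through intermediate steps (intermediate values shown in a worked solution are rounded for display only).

price = 8.195454
Δ = 0.745761

σ√T = 0.3462·√1.1471 = 0.370790
d₁ = (ln(S/K) + (r+σ²/2)T) / (σ√T) = (ln(35.5/29.95) + (0.0056+0.3462²/2)·1.1471) / 0.370790 = (0.170003 + 0.075166) / 0.370790 = 0.661209
d₂ = d₁ − σ√T = 0.661209 − 0.370790 = 0.290420
e^{−rT} = e^{−0.0056·1.1471} = 0.993597
N(d₁) = 0.745761,  N(d₂) = 0.614252
Call price V = S·N(d₁) − K·e^{−rT}·N(d₂) = 26.474515 − 18.279061 = 8.195454
Δ = N(d₁) = 0.745761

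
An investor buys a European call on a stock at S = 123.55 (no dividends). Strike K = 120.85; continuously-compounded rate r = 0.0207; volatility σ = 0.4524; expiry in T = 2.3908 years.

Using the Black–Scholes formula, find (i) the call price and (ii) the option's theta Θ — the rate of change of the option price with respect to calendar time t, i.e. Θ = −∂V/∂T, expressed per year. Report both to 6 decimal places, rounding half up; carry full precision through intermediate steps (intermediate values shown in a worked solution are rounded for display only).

σ√T = 0.4524·√2.3908 = 0.699510
d₁ = (ln(S/K) + (r+σ²/2)T) / (σ√T) = (ln(123.55/120.85) + (0.0207+0.4524²/2)·2.3908) / 0.699510 = (0.022096 + 0.294147) / 0.699510 = 0.452092
d₂ = d₁ − σ√T = 0.452092 − 0.699510 = -0.247419
e^{−rT} = e^{−0.0207·2.3908} = 0.951715
N(d₁) = 0.674399,  N(d₂) = 0.402292
Call price V = S·N(d₁) − K·e^{−rT}·N(d₂) = 83.321937 − 46.269527 = 37.052409
φ(d₁) = (1/√(2π))·e^{−d₁²/2} = 0.360187
Θ = −S·φ(d₁)·σ/(2√T) − r·K·e^{−rT}·N(d₂) = −6.510161 − 0.957779 = -7.467941

price = 37.052409
Θ = -7.467941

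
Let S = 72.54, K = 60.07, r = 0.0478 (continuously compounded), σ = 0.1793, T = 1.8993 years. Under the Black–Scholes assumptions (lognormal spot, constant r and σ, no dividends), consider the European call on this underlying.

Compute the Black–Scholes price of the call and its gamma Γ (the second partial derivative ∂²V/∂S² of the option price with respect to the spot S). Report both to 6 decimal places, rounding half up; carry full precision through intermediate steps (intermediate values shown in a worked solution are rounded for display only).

price = 18.684409
Γ = 0.010135

σ√T = 0.1793·√1.8993 = 0.247102
d₁ = (ln(S/K) + (r+σ²/2)T) / (σ√T) = (ln(72.54/60.07) + (0.0478+0.1793²/2)·1.8993) / 0.247102 = (0.188628 + 0.121316) / 0.247102 = 1.254313
d₂ = d₁ − σ√T = 1.254313 − 0.247102 = 1.007211
e^{−rT} = e^{−0.0478·1.8993} = 0.913213
N(d₁) = 0.895136,  N(d₂) = 0.843083
Call price V = S·N(d₁) − K·e^{−rT}·N(d₂) = 64.933162 − 46.248753 = 18.684409
φ(d₁) = (1/√(2π))·e^{−d₁²/2} = 0.181665
Γ = φ(d₁) / (S·σ·√T) = 0.010135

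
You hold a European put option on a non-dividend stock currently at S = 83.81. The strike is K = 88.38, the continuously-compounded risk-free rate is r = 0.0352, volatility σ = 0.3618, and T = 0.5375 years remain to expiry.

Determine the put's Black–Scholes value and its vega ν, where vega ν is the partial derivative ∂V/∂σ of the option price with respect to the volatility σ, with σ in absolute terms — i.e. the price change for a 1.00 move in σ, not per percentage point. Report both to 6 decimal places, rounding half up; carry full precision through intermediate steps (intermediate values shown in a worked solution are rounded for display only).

price = 10.527451
ν = 24.512749

σ√T = 0.3618·√0.5375 = 0.265251
d₁ = (ln(S/K) + (r+σ²/2)T) / (σ√T) = (ln(83.81/88.38) + (0.0352+0.3618²/2)·0.5375) / 0.265251 = (-0.053093 + 0.054099) / 0.265251 = 0.003792
d₂ = d₁ − σ√T = 0.003792 − 0.265251 = -0.261460
e^{−rT} = e^{−0.0352·0.5375} = 0.981258
N(−d₁) = 0.498487,  N(−d₂) = 0.603131
Put price V = K·e^{−rT}·N(−d₂) − S·N(−d₁) = 52.305668 − 41.778217 = 10.527451
φ(d₁) = (1/√(2π))·e^{−d₁²/2} = 0.398939
ν = S·φ(d₁)·√T = 24.512749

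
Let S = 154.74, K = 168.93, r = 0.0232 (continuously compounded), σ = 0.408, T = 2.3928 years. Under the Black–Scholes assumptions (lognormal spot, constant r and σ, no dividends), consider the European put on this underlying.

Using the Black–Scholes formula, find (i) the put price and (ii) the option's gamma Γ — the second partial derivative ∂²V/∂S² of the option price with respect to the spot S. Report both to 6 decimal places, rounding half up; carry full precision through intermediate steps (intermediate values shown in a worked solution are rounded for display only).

σ√T = 0.408·√2.3928 = 0.631122
d₁ = (ln(S/K) + (r+σ²/2)T) / (σ√T) = (ln(154.74/168.93) + (0.0232+0.408²/2)·2.3928) / 0.631122 = (-0.087738 + 0.254670) / 0.631122 = 0.264501
d₂ = d₁ − σ√T = 0.264501 − 0.631122 = -0.366621
e^{−rT} = e^{−0.0232·2.3928} = 0.946000
N(−d₁) = 0.395697,  N(−d₂) = 0.643049
Put price V = K·e^{−rT}·N(−d₂) − S·N(−d₁) = 102.764238 − 61.230152 = 41.534086
φ(d₁) = (1/√(2π))·e^{−d₁²/2} = 0.385228
Γ = φ(d₁) / (S·σ·√T) = 0.003945

price = 41.534086
Γ = 0.003945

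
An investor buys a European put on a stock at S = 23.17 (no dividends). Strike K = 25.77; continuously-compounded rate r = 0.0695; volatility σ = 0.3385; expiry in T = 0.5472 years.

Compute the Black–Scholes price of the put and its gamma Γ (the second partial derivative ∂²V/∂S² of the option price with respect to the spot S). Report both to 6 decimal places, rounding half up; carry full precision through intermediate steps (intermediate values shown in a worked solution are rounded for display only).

σ√T = 0.3385·√0.5472 = 0.250398
d₁ = (ln(S/K) + (r+σ²/2)T) / (σ√T) = (ln(23.17/25.77) + (0.0695+0.3385²/2)·0.5472) / 0.250398 = (-0.106353 + 0.069380) / 0.250398 = -0.147655
d₂ = d₁ − σ√T = -0.147655 − 0.250398 = -0.398053
e^{−rT} = e^{−0.0695·0.5472} = 0.962684
N(−d₁) = 0.558692,  N(−d₂) = 0.654705
Put price V = K·e^{−rT}·N(−d₂) − S·N(−d₁) = 16.242147 − 12.944904 = 3.297242
φ(d₁) = (1/√(2π))·e^{−d₁²/2} = 0.394617
Γ = φ(d₁) / (S·σ·√T) = 0.068017

price = 3.297242
Γ = 0.068017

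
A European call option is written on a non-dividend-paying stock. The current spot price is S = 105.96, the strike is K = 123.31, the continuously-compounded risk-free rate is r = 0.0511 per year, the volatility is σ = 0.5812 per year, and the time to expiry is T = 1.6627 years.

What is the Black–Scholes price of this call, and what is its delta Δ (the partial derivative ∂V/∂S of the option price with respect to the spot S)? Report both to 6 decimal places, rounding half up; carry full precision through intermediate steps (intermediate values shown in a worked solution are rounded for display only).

price = 28.488916
Δ = 0.612464

σ√T = 0.5812·√1.6627 = 0.749433
d₁ = (ln(S/K) + (r+σ²/2)T) / (σ√T) = (ln(105.96/123.31) + (0.0511+0.5812²/2)·1.6627) / 0.749433 = (-0.151640 + 0.365789) / 0.749433 = 0.285748
d₂ = d₁ − σ√T = 0.285748 − 0.749433 = -0.463685
e^{−rT} = e^{−0.0511·1.6627} = 0.918545
N(d₁) = 0.612464,  N(d₂) = 0.321437
Call price V = S·N(d₁) − K·e^{−rT}·N(d₂) = 64.896723 − 36.407807 = 28.488916
Δ = N(d₁) = 0.612464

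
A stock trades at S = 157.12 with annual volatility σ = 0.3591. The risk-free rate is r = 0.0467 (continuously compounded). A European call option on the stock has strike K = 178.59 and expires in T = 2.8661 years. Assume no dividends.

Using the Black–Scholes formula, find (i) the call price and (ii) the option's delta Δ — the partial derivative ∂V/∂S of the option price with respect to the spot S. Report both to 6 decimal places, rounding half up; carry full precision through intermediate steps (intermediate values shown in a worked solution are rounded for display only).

price = 37.873330
Δ = 0.623031

σ√T = 0.3591·√2.8661 = 0.607940
d₁ = (ln(S/K) + (r+σ²/2)T) / (σ√T) = (ln(157.12/178.59) + (0.0467+0.3591²/2)·2.8661) / 0.607940 = (-0.128083 + 0.318643) / 0.607940 = 0.313452
d₂ = d₁ − σ√T = 0.313452 − 0.607940 = -0.294489
e^{−rT} = e^{−0.0467·2.8661} = 0.874724
N(d₁) = 0.623031,  N(d₂) = 0.384192
Call price V = S·N(d₁) − K·e^{−rT}·N(d₂) = 97.890657 − 60.017327 = 37.873330
Δ = N(d₁) = 0.623031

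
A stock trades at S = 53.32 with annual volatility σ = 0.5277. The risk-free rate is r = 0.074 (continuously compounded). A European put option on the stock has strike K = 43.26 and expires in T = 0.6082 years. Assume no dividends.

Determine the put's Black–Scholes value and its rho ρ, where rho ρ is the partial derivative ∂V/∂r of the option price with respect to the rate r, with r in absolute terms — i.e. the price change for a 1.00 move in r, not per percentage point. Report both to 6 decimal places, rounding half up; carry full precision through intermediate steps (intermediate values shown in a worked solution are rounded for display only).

price = 3.132133
ρ = -8.559495

σ√T = 0.5277·√0.6082 = 0.411538
d₁ = (ln(S/K) + (r+σ²/2)T) / (σ√T) = (ln(53.32/43.26) + (0.074+0.5277²/2)·0.6082) / 0.411538 = (0.209083 + 0.129689) / 0.411538 = 0.823184
d₂ = d₁ − σ√T = 0.823184 − 0.411538 = 0.411646
e^{−rT} = e^{−0.074·0.6082} = 0.955991
N(−d₁) = 0.205202,  N(−d₂) = 0.340300
Put price V = K·e^{−rT}·N(−d₂) − S·N(−d₁) = 14.073487 − 10.941354 = 3.132133
ρ = −K·T·e^{−rT}·N(−d₂) = -8.559495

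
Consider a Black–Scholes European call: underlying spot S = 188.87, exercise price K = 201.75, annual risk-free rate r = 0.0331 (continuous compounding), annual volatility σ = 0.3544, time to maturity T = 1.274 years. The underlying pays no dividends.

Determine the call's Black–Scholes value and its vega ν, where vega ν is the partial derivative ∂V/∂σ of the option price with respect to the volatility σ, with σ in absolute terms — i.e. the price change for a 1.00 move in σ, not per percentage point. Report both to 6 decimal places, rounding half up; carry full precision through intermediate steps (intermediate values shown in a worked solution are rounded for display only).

price = 28.079703
ν = 84.211362

σ√T = 0.3544·√1.274 = 0.400017
d₁ = (ln(S/K) + (r+σ²/2)T) / (σ√T) = (ln(188.87/201.75) + (0.0331+0.3544²/2)·1.274) / 0.400017 = (-0.065970 + 0.122176) / 0.400017 = 0.140509
d₂ = d₁ − σ√T = 0.140509 − 0.400017 = -0.259508
e^{−rT} = e^{−0.0331·1.274} = 0.958707
N(d₁) = 0.555871,  N(d₂) = 0.397622
Call price V = S·N(d₁) − K·e^{−rT}·N(d₂) = 104.987342 − 76.907639 = 28.079703
φ(d₁) = (1/√(2π))·e^{−d₁²/2} = 0.395024
ν = S·φ(d₁)·√T = 84.211362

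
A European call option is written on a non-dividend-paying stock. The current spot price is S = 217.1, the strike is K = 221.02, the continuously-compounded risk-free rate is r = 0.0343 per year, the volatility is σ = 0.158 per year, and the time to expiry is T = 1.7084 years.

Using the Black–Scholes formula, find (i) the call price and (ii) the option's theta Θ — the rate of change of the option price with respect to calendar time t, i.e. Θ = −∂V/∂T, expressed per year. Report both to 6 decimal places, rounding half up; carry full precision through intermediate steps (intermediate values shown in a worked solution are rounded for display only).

σ√T = 0.158·√1.7084 = 0.206515
d₁ = (ln(S/K) + (r+σ²/2)T) / (σ√T) = (ln(217.1/221.02) + (0.0343+0.158²/2)·1.7084) / 0.206515 = (-0.017895 + 0.079922) / 0.206515 = 0.300352
d₂ = d₁ − σ√T = 0.300352 − 0.206515 = 0.093837
e^{−rT} = e^{−0.0343·1.7084} = 0.943086
N(d₁) = 0.618046,  N(d₂) = 0.537381
Call price V = S·N(d₁) − K·e^{−rT}·N(d₂) = 134.177721 − 112.012057 = 22.165664
φ(d₁) = (1/√(2π))·e^{−d₁²/2} = 0.381348
Θ = −S·φ(d₁)·σ/(2√T) − r·K·e^{−rT}·N(d₂) = −5.003951 − 3.842014 = -8.845965

price = 22.165664
Θ = -8.845965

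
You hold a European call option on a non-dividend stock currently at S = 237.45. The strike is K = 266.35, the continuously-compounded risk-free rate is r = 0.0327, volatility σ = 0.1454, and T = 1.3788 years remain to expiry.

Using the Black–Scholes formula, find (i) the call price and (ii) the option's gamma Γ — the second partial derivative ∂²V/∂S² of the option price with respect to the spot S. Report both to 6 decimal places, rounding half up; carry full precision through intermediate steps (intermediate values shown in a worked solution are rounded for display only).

price = 9.532589
Γ = 0.009340

σ√T = 0.1454·√1.3788 = 0.170732
d₁ = (ln(S/K) + (r+σ²/2)T) / (σ√T) = (ln(237.45/266.35) + (0.0327+0.1454²/2)·1.3788) / 0.170732 = (-0.114854 + 0.059661) / 0.170732 = -0.323271
d₂ = d₁ − σ√T = -0.323271 − 0.170732 = -0.494003
e^{−rT} = e^{−0.0327·1.3788} = 0.955915
N(d₁) = 0.373245,  N(d₂) = 0.310652
Call price V = S·N(d₁) − K·e^{−rT}·N(d₂) = 88.627046 − 79.094457 = 9.532589
φ(d₁) = (1/√(2π))·e^{−d₁²/2} = 0.378632
Γ = φ(d₁) / (S·σ·√T) = 0.009340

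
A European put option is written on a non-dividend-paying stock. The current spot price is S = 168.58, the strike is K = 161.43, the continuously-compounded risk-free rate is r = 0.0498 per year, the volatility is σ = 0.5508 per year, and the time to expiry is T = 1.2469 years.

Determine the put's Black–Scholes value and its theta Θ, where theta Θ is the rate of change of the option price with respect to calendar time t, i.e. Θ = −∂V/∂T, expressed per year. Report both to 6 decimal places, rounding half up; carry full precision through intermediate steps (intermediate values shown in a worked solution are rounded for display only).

σ√T = 0.5508·√1.2469 = 0.615049
d₁ = (ln(S/K) + (r+σ²/2)T) / (σ√T) = (ln(168.58/161.43) + (0.0498+0.5508²/2)·1.2469) / 0.615049 = (0.043339 + 0.251238) / 0.615049 = 0.478949
d₂ = d₁ − σ√T = 0.478949 − 0.615049 = -0.136100
e^{−rT} = e^{−0.0498·1.2469} = 0.939793
N(−d₁) = 0.315987,  N(−d₂) = 0.554129
Put price V = K·e^{−rT}·N(−d₂) − S·N(−d₁) = 84.067336 − 53.269169 = 30.798167
φ(d₁) = (1/√(2π))·e^{−d₁²/2} = 0.355712
Θ = −S·φ(d₁)·σ/(2√T) + r·K·e^{−rT}·N(−d₂) = −14.789462 + 4.186553 = -10.602909

price = 30.798167
Θ = -10.602909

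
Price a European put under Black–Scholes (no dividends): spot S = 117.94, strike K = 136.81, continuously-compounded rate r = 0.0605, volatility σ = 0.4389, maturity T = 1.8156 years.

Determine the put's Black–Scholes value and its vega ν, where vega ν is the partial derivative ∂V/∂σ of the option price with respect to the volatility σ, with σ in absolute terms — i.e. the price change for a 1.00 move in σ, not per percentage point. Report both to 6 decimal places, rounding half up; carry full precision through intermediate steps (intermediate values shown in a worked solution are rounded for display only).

price = 30.341644
ν = 61.737214

σ√T = 0.4389·√1.8156 = 0.591392
d₁ = (ln(S/K) + (r+σ²/2)T) / (σ√T) = (ln(117.94/136.81) + (0.0605+0.4389²/2)·1.8156) / 0.591392 = (-0.148417 + 0.284716) / 0.591392 = 0.230472
d₂ = d₁ − σ√T = 0.230472 − 0.591392 = -0.360921
e^{−rT} = e^{−0.0605·1.8156} = 0.895974
N(−d₁) = 0.408863,  N(−d₂) = 0.640921
Put price V = K·e^{−rT}·N(−d₂) − S·N(−d₁) = 78.562905 − 48.221261 = 30.341644
φ(d₁) = (1/√(2π))·e^{−d₁²/2} = 0.388486
ν = S·φ(d₁)·√T = 61.737214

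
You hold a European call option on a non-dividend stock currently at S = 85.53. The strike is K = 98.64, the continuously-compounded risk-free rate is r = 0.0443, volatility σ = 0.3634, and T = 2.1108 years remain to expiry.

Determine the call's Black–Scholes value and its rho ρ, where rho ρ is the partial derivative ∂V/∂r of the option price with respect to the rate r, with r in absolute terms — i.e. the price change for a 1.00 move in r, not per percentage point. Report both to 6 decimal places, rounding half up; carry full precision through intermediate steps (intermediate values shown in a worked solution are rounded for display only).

price = 16.180991
ρ = 68.368712

σ√T = 0.3634·√2.1108 = 0.527969
d₁ = (ln(S/K) + (r+σ²/2)T) / (σ√T) = (ln(85.53/98.64) + (0.0443+0.3634²/2)·2.1108) / 0.527969 = (-0.142610 + 0.232884) / 0.527969 = 0.170984
d₂ = d₁ − σ√T = 0.170984 − 0.527969 = -0.356985
e^{−rT} = e^{−0.0443·2.1108} = 0.910730
N(d₁) = 0.567882,  N(d₂) = 0.360552
Call price V = S·N(d₁) − K·e^{−rT}·N(d₂) = 48.570944 − 32.389953 = 16.180991
ρ = K·T·e^{−rT}·N(d₂) = 68.368712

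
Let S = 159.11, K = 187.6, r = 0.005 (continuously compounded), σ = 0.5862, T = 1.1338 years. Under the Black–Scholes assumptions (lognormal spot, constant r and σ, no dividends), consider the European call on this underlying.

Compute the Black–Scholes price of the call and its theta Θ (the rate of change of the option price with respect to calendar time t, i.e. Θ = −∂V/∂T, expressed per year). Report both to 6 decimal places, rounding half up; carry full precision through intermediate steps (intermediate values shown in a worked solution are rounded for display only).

σ√T = 0.5862·√1.1338 = 0.624186
d₁ = (ln(S/K) + (r+σ²/2)T) / (σ√T) = (ln(159.11/187.6) + (0.005+0.5862²/2)·1.1338) / 0.624186 = (-0.164716 + 0.200473) / 0.624186 = 0.057286
d₂ = d₁ − σ√T = 0.057286 − 0.624186 = -0.566900
e^{−rT} = e^{−0.005·1.1338} = 0.994347
N(d₁) = 0.522841,  N(d₂) = 0.285391
Call price V = S·N(d₁) − K·e^{−rT}·N(d₂) = 83.189254 − 53.236678 = 29.952576
φ(d₁) = (1/√(2π))·e^{−d₁²/2} = 0.398288
Θ = −S·φ(d₁)·σ/(2√T) − r·K·e^{−rT}·N(d₂) = −17.443858 − 0.266183 = -17.710041

price = 29.952576
Θ = -17.710041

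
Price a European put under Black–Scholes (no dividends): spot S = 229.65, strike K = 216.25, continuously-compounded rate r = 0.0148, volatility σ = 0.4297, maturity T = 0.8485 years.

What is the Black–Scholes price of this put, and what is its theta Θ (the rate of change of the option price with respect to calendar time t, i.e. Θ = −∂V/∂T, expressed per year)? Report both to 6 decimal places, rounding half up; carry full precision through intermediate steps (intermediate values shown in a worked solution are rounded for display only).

σ√T = 0.4297·√0.8485 = 0.395814
d₁ = (ln(S/K) + (r+σ²/2)T) / (σ√T) = (ln(229.65/216.25) + (0.0148+0.4297²/2)·0.8485) / 0.395814 = (0.060121 + 0.090892) / 0.395814 = 0.381526
d₂ = d₁ − σ√T = 0.381526 − 0.395814 = -0.014288
e^{−rT} = e^{−0.0148·0.8485} = 0.987521
N(−d₁) = 0.351406,  N(−d₂) = 0.505700
Put price V = K·e^{−rT}·N(−d₂) − S·N(−d₁) = 107.992887 − 80.700480 = 27.292407
φ(d₁) = (1/√(2π))·e^{−d₁²/2} = 0.370938
Θ = −S·φ(d₁)·σ/(2√T) + r·K·e^{−rT}·N(−d₂) = −19.869068 + 1.598295 = -18.270774

price = 27.292407
Θ = -18.270774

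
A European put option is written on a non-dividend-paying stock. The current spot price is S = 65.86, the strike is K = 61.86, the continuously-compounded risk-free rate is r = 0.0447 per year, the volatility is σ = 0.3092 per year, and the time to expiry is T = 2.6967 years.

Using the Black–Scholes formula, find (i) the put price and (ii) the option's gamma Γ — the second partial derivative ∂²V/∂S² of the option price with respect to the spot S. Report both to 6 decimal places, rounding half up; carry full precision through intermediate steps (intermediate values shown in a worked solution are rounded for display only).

σ√T = 0.3092·√2.6967 = 0.507757
d₁ = (ln(S/K) + (r+σ²/2)T) / (σ√T) = (ln(65.86/61.86) + (0.0447+0.3092²/2)·2.6967) / 0.507757 = (0.062658 + 0.249451) / 0.507757 = 0.614681
d₂ = d₁ − σ√T = 0.614681 − 0.507757 = 0.106924
e^{−rT} = e^{−0.0447·2.6967} = 0.886439
N(−d₁) = 0.269383,  N(−d₂) = 0.457425
Put price V = K·e^{−rT}·N(−d₂) − S·N(−d₁) = 25.082941 − 17.741544 = 7.341397
φ(d₁) = (1/√(2π))·e^{−d₁²/2} = 0.330267
Γ = φ(d₁) / (S·σ·√T) = 0.009876

price = 7.341397
Γ = 0.009876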